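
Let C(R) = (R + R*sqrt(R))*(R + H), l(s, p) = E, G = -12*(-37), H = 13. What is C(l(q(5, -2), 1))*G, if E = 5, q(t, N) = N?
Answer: 39960 + 39960*sqrt(5) ≈ 1.2931e+5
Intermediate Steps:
G = 444
l(s, p) = 5
C(R) = (13 + R)*(R + R**(3/2)) (C(R) = (R + R*sqrt(R))*(R + 13) = (R + R**(3/2))*(13 + R) = (13 + R)*(R + R**(3/2)))
C(l(q(5, -2), 1))*G = (5**2 + 5**(5/2) + 13*5 + 13*5**(3/2))*444 = (25 + 25*sqrt(5) + 65 + 13*(5*sqrt(5)))*444 = (25 + 25*sqrt(5) + 65 + 65*sqrt(5))*444 = (90 + 90*sqrt(5))*444 = 39960 + 39960*sqrt(5)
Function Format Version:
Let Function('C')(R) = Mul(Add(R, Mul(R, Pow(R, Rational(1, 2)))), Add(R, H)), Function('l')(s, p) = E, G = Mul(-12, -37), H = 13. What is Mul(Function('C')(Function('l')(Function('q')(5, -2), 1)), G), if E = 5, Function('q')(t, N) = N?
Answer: Add(39960, Mul(39960, Pow(5, Rational(1, 2)))) ≈ 1.2931e+5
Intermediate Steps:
G = 444
Function('l')(s, p) = 5
Function('C')(R) = Mul(Add(13, R), Add(R, Pow(R, Rational(3, 2)))) (Function('C')(R) = Mul(Add(R, Mul(R, Pow(R, Rational(1, 2)))), Add(R, 13)) = Mul(Add(R, Pow(R, Rational(3, 2))), Add(13, R)) = Mul(Add(13, R), Add(R, Pow(R, Rational(3, 2)))))
Mul(Function('C')(Function('l')(Function('q')(5, -2), 1)), G) = Mul(Add(Pow(5, 2), Pow(5, Rational(5, 2)), Mul(13, 5), Mul(13, Pow(5, Rational(3, 2)))), 444) = Mul(Add(25, Mul(25, Pow(5, Rational(1, 2))), 65, Mul(13, Mul(5, Pow(5, Rational(1, 2))))), 444) = Mul(Add(25, Mul(25, Pow(5, Rational(1, 2))), 65, Mul(65, Pow(5, Rational(1, 2)))), 444) = Mul(Add(90, Mul(90, Pow(5, Rational(1, 2)))), 444) = Add(39960, Mul(39960, Pow(5, Rational(1, 2))))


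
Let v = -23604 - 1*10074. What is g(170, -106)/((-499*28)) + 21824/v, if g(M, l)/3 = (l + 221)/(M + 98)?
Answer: -40865749807/63053568144 ≈ -0.64811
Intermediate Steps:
g(M, l) = 3*(221 + l)/(98 + M) (g(M, l) = 3*((l + 221)/(M + 98)) = 3*((221 + l)/(98 + M)) = 3*(221 + l)/(98 + M))
v = -33678 (v = -23604 - 10074 = -33678)
g(170, -106)/((-499*28)) + 21824/v = (3*(221 - 106)/(98 + 170))/((-499*28)) + 21824/(-33678) = (3*115/268)/(-13972) + 21824*(-1/33678) = (3*(1/268)*115)*(-1/13972) - 10912/16839 = (345/268)*(-1/13972) - 10912/16839 = -345/3744496 - 10912/16839 = -40865749807/63053568144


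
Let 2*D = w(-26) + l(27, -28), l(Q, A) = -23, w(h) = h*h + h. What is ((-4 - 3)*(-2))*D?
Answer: 4389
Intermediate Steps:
w(h) = h + h² (w(h) = h² + h = h + h²)
D = 627/2 (D = (-26*(1 - 26) - 23)/2 = (-26*(-25) - 23)/2 = (650 - 23)/2 = (½)*627 = 627/2 ≈ 313.50)
((-4 - 3)*(-2))*D = ((-4 - 3)*(-2))*(627/2) = -7*(-2)*(627/2) = 14*(627/2) = 4389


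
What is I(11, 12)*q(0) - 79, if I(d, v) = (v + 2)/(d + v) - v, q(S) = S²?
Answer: -79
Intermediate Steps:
I(d, v) = -v + (2 + v)/(d + v) (I(d, v) = (2 + v)/(d + v) - v = -v + (2 + v)/(d + v))
I(11, 12)*q(0) - 79 = ((2 + 12 - 1*12² - 1*11*12)/(11 + 12))*0² - 79 = ((2 + 12 - 1*144 - 132)/23)*0 - 79 = ((2 + 12 - 144 - 132)/23)*0 - 79 = ((1/23)*(-262))*0 - 79 = -262/23*0 - 79 = 0 - 79 = -79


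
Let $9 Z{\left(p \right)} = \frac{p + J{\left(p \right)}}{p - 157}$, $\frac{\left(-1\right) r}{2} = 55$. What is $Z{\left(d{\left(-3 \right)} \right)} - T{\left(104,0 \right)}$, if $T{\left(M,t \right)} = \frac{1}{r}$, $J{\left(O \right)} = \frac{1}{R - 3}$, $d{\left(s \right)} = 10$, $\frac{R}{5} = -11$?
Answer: $\frac{1087}{703395} \approx 0.0015454$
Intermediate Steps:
$R = -55$ ($R = 5 \left(-11\right) = -55$)
$r = -110$ ($r = \left(-2\right) 55 = -110$)
$J{\left(O \right)} = - \frac{1}{58}$ ($J{\left(O \right)} = \frac{1}{-55 - 3} = \frac{1}{-58} = - \frac{1}{58}$)
$T{\left(M,t \right)} = - \frac{1}{110}$ ($T{\left(M,t \right)} = \frac{1}{-110} = - \frac{1}{110}$)
$Z{\left(p \right)} = \frac{- \frac{1}{58} + p}{9 \left(-157 + p\right)}$ ($Z{\left(p \right)} = \frac{\left(p - \frac{1}{58}\right) \frac{1}{p - 157}}{9} = \frac{\left(- \frac{1}{58} + p\right) \frac{1}{-157 + p}}{9} = \frac{\frac{1}{-157 + p} \left(- \frac{1}{58} + p\right)}{9} = \frac{- \frac{1}{58} + p}{9 \left(-157 + p\right)}$)
$Z{\left(d{\left(-3 \right)} \right)} - T{\left(104,0 \right)} = \frac{-1 + 58 \cdot 10}{522 \left(-157 + 10\right)} - - \frac{1}{110} = \frac{-1 + 580}{522 \left(-147\right)} + \frac{1}{110} = \frac{1}{522} \left(- \frac{1}{147}\right) 579 + \frac{1}{110} = - \frac{193}{25578} + \frac{1}{110} = \frac{1087}{703395}$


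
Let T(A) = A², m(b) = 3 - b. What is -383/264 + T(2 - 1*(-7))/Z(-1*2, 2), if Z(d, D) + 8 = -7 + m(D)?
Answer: -13373/1848 ≈ -7.2365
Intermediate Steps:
Z(d, D) = -12 - D (Z(d, D) = -8 + (-7 + (3 - D)) = -8 + (-4 - D) = -12 - D)
-383/264 + T(2 - 1*(-7))/Z(-1*2, 2) = -383/264 + (2 - 1*(-7))²/(-12 - 1*2) = -383*1/264 + (2 + 7)²/(-12 - 2) = -383/264 + 9²/(-14) = -383/264 + 81*(-1/14) = -383/264 - 81/14 = -13373/1848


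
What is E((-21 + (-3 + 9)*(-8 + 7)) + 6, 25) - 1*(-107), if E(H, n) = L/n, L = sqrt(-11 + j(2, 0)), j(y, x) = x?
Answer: 107 + I*sqrt(11)/25 ≈ 107.0 + 0.13266*I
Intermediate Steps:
L = I*sqrt(11) (L = sqrt(-11 + 0) = sqrt(-11) = I*sqrt(11) ≈ 3.3166*I)
E(H, n) = I*sqrt(11)/n (E(H, n) = (I*sqrt(11))/n = I*sqrt(11)/n)
E((-21 + (-3 + 9)*(-8 + 7)) + 6, 25) - 1*(-107) = I*sqrt(11)/25 - 1*(-107) = I*sqrt(11)*(1/25) + 107 = I*sqrt(11)/25 + 107 = 107 + I*sqrt(11)/25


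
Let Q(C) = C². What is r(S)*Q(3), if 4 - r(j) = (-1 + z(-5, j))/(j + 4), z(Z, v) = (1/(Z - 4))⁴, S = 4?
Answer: 27064/729 ≈ 37.125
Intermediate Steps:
z(Z, v) = (-4 + Z)⁻⁴ (z(Z, v) = (1/(-4 + Z))⁴ = (-4 + Z)⁻⁴)
r(j) = 4 + 6560/(6561*(4 + j)) (r(j) = 4 - (-1 + (-4 - 5)⁻⁴)/(j + 4) = 4 - (-1 + (-9)⁻⁴)/(4 + j) = 4 - (-1 + 1/6561)/(4 + j) = 4 - (-6560)/(6561*(4 + j)) = 4 + 6560/(6561*(4 + j)))
r(S)*Q(3) = (4*(27884 + 6561*4)/(6561*(4 + 4)))*3² = ((4/6561)*(27884 + 26244)/8)*9 = ((4/6561)*(⅛)*54128)*9 = (27064/6561)*9 = 27064/729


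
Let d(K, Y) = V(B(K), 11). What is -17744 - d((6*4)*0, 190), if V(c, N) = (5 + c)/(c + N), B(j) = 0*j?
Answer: -195189/11 ≈ -17744.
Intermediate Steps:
B(j) = 0
V(c, N) = (5 + c)/(N + c)
d(K, Y) = 5/11 (d(K, Y) = (5 + 0)/(11 + 0) = 5/11)
-17744 - d((6*4)*0, 190) = -17744 - 1*5/11 = -17744 - 5/11 = -195189/11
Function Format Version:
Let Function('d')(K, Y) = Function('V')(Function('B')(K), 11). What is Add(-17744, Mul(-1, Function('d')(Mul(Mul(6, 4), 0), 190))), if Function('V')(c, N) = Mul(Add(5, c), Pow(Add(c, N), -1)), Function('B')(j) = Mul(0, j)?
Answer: Rational(-195189, 11) ≈ -17744.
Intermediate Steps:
Function('B')(j) = 0
Function('V')(c, N) = Mul(Pow(Add(N, c), -1), Add(5, c)) (Function('V')(c, N) = Mul(Add(5, c), Pow(Add(N, c), -1)) = Mul(Pow(Add(N, c), -1), Add(5, c)))
Function('d')(K, Y) = Rational(5, 11) (Function('d')(K, Y) = Mul(Pow(Add(11, 0), -1), Add(5, 0)) = Mul(Pow(11, -1), 5) = Mul(Rational(1, 11), 5) = Rational(5, 11))
Add(-17744, Mul(-1, Function('d')(Mul(Mul(6, 4), 0), 190))) = Add(-17744, Mul(-1, Rational(5, 11))) = Add(-17744, Rational(-5, 11)) = Rational(-195189, 11)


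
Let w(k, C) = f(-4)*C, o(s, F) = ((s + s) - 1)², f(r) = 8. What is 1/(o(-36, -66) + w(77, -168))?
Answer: 1/3985 ≈ 0.00025094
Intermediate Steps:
o(s, F) = (-1 + 2*s)² (o(s, F) = (2*s - 1)² = (-1 + 2*s)²)
w(k, C) = 8*C
1/(o(-36, -66) + w(77, -168)) = 1/((-1 + 2*(-36))² + 8*(-168)) = 1/((-1 - 72)² - 1344) = 1/((-73)² - 1344) = 1/(5329 - 1344) = 1/3985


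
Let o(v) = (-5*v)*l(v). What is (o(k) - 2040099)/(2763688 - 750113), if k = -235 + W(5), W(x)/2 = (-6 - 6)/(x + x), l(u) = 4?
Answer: -2035351/2013575 ≈ -1.0108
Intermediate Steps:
W(x) = -12/x (W(x) = 2*((-6 - 6)/(x + x)) = 2*(-12*1/(2*x)) = 2*(-6/x) = -12/x)
k = -1187/5 (k = -235 - 12/5 = -1187/5 ≈ -237.40)
o(v) = -20*v (o(v) = -5*v*4 = -20*v)
(o(k) - 2040099)/(2763688 - 750113) = (-20*(-1187/5) - 2040099)/(2763688 - 750113) = (4748 - 2040099)/2013575 = -2035351*1/2013575 = -2035351/2013575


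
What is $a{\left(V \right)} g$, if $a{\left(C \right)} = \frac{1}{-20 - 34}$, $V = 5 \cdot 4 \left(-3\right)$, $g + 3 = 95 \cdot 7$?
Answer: $- \frac{331}{27} \approx -12.259$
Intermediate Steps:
$g = 662$ ($g = -3 + 95 \cdot 7 = -3 + 665 = 662$)
$V = -60$ ($V = 20 \left(-3\right) = -60$)
$a{\left(C \right)} = - \frac{1}{54}$ ($a{\left(C \right)} = \frac{1}{-54} = - \frac{1}{54}$)
$a{\left(V \right)} g = \left(- \frac{1}{54}\right) 662 = - \frac{331}{27}$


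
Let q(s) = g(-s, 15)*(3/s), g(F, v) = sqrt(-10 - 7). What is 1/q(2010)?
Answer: -670*I*sqrt(17)/17 ≈ -162.5*I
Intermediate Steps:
g(F, v) = I*sqrt(17) (g(F, v) = sqrt(-17) = I*sqrt(17))
q(s) = 3*I*sqrt(17)/s (q(s) = (I*sqrt(17))*(3/s) = 3*I*sqrt(17)/s)
1/q(2010) = 1/(3*I*sqrt(17)/2010) = 1/(3*I*sqrt(17)*(1/2010)) = 1/(I*sqrt(17)/670) = -670*I*sqrt(17)/17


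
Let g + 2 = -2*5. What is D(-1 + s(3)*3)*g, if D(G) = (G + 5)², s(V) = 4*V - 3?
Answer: -11532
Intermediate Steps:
s(V) = -3 + 4*V
g = -12 (g = -2 - 2*5 = -2 - 10 = -12)
D(G) = (5 + G)²
D(-1 + s(3)*3)*g = (5 + (-1 + (-3 + 4*3)*3))²*(-12) = (5 + (-1 + (-3 + 12)*3))²*(-12) = (5 + (-1 + 9*3))²*(-12) = (5 + (-1 + 27))²*(-12) = (5 + 26)²*(-12) = 31²*(-12) = 961*(-12) = -11532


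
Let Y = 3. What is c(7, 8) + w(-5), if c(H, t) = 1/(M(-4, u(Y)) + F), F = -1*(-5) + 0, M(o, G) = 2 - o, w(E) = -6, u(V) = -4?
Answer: -65/11 ≈ -5.9091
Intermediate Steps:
F = 5 (F = 5 + 0 = 5)
c(H, t) = 1/11 (c(H, t) = 1/((2 - 1*(-4)) + 5) = 1/((2 + 4) + 5) = 1/(6 + 5) = 1/11)
c(7, 8) + w(-5) = 1/11 - 6 = -65/11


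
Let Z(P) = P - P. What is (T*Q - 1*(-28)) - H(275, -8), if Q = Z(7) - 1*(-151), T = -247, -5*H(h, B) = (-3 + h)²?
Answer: -112361/5 ≈ -22472.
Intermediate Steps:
Z(P) = 0
H(h, B) = -(-3 + h)²/5
Q = 151 (Q = 0 - 1*(-151) = 0 + 151 = 151)
(T*Q - 1*(-28)) - H(275, -8) = (-247*151 - 1*(-28)) - (-1)*(-3 + 275)²/5 = (-37297 + 28) - (-1)*272²/5 = -37269 - (-1)*73984/5 = -37269 - 1*(-73984/5) = -37269 + 73984/5 = -112361/5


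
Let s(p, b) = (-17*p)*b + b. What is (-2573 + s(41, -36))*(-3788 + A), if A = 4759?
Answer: 21830993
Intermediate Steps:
s(p, b) = b - 17*b*p (s(p, b) = -17*b*p + b = b - 17*b*p)
(-2573 + s(41, -36))*(-3788 + A) = (-2573 - 36*(1 - 17*41))*(-3788 + 4759) = (-2573 - 36*(1 - 697))*971 = (-2573 - 36*(-696))*971 = (-2573 + 25056)*971 = 22483*971 = 21830993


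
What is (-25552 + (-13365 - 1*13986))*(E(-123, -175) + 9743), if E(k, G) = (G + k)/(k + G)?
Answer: -515486832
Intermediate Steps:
E(k, G) = 1 (E(k, G) = (G + k)/(G + k) = 1)
(-25552 + (-13365 - 1*13986))*(E(-123, -175) + 9743) = (-25552 + (-13365 - 1*13986))*(1 + 9743) = (-25552 + (-13365 - 13986))*9744 = (-25552 - 27351)*9744 = -52903*9744 = -515486832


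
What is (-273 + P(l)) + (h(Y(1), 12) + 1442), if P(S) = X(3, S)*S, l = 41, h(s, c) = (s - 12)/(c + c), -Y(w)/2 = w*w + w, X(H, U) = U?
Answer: 8548/3 ≈ 2849.3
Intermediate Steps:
Y(w) = -2*w - 2*w² (Y(w) = -2*(w*w + w) = -2*(w² + w) = -2*(w + w²) = -2*w - 2*w²)
h(s, c) = (-12 + s)/(2*c) (h(s, c) = (-12 + s)/((2*c)) = (-12 + s)*(1/(2*c)) = (-12 + s)/(2*c))
P(S) = S² (P(S) = S*S = S²)
(-273 + P(l)) + (h(Y(1), 12) + 1442) = (-273 + 41²) + ((½)*(-12 - 2*1*(1 + 1))/12 + 1442) = (-273 + 1681) + ((½)*(1/12)*(-12 - 2*1*2) + 1442) = 1408 + ((½)*(1/12)*(-12 - 4) + 1442) = 1408 + ((½)*(1/12)*(-16) + 1442) = 1408 + (-⅔ + 1442) = 1408 + 4324/3 = 8548/3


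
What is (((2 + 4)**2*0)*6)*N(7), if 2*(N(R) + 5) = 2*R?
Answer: 0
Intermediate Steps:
N(R) = -5 + R (N(R) = -5 + (2*R)/2 = -5 + R)
(((2 + 4)**2*0)*6)*N(7) = (((2 + 4)**2*0)*6)*(-5 + 7) = ((6**2*0)*6)*2 = ((36*0)*6)*2 = (0*6)*2 = 0*2 = 0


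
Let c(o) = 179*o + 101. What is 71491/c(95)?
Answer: 71491/17106 ≈ 4.1793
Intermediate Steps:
c(o) = 101 + 179*o
71491/c(95) = 71491/(101 + 179*95) = 71491/(101 + 17005) = 71491/17106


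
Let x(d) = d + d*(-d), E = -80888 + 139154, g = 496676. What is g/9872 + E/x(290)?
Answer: 5131401701/103421540 ≈ 49.616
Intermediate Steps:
E = 58266
x(d) = d - d²
g/9872 + E/x(290) = 496676/9872 + 58266/((290*(1 - 1*290))) = 496676*(1/9872) + 58266/((290*(1 - 290))) = 124169/2468 + 58266/((290*(-289))) = 124169/2468 + 58266/(-83810) = 124169/2468 + 58266*(-1/83810) = 124169/2468 - 29133/41905 = 5131401701/103421540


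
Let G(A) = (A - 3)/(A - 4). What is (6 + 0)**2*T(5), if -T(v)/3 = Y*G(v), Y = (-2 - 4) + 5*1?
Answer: 216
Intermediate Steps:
G(A) = (-3 + A)/(-4 + A)
Y = -1 (Y = -6 + 5 = -1)
T(v) = 3*(-3 + v)/(-4 + v) (T(v) = -(-3)*(-3 + v)/(-4 + v) = 3*(-3 + v)/(-4 + v))
(6 + 0)**2*T(5) = (6 + 0)**2*(3*(-3 + 5)/(-4 + 5)) = 6**2*(3*2/1) = 36*(3*1*2) = 36*6 = 216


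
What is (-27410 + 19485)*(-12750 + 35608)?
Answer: -181149650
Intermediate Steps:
(-27410 + 19485)*(-12750 + 35608) = -7925*22858 = -181149650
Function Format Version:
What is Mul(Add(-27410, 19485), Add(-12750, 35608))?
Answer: -181149650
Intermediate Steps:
Mul(Add(-27410, 19485), Add(-12750, 35608)) = Mul(-7925, 22858) = -181149650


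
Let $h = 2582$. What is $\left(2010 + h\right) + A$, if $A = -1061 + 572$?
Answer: $4103$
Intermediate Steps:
$A = -489$
$\left(2010 + h\right) + A = \left(2010 + 2582\right) - 489 = 4592 - 489 = 4103$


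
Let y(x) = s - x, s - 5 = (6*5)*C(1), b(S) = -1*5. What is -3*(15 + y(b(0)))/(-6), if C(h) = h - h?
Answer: 25/2 ≈ 12.500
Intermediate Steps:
C(h) = 0
b(S) = -5
s = 5 (s = 5 + (6*5)*0 = 5 + 30*0 = 5 + 0 = 5)
y(x) = 5 - x
-3*(15 + y(b(0)))/(-6) = -3*(15 + (5 - 1*(-5)))/(-6) = -3*(15 + (5 + 5))*(-1/6) = -3*(15 + 10)*(-1/6) = -3*25*(-1/6) = -75*(-1/6) = 25/2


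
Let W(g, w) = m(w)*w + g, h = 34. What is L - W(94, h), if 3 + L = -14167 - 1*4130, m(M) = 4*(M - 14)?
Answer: -21114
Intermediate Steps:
m(M) = -56 + 4*M (m(M) = 4*(-14 + M) = -56 + 4*M)
W(g, w) = g + w*(-56 + 4*w) (W(g, w) = (-56 + 4*w)*w + g = w*(-56 + 4*w) + g = g + w*(-56 + 4*w))
L = -18300 (L = -3 + (-14167 - 1*4130) = -3 + (-14167 - 4130) = -3 - 18297 = -18300)
L - W(94, h) = -18300 - (94 + 4*34*(-14 + 34)) = -18300 - (94 + 4*34*20) = -18300 - (94 + 2720) = -18300 - 1*2814 = -18300 - 2814 = -21114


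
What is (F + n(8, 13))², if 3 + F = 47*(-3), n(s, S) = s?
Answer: 18496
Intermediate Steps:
F = -144 (F = -3 + 47*(-3) = -3 - 141 = -144)
(F + n(8, 13))² = (-144 + 8)² = (-136)² = 18496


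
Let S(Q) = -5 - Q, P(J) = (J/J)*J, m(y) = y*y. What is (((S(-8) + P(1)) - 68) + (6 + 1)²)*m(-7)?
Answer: -735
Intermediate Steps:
m(y) = y²
P(J) = J (P(J) = 1*J = J)
(((S(-8) + P(1)) - 68) + (6 + 1)²)*m(-7) = ((((-5 - 1*(-8)) + 1) - 68) + (6 + 1)²)*(-7)² = ((((-5 + 8) + 1) - 68) + 7²)*49 = (((3 + 1) - 68) + 49)*49 = ((4 - 68) + 49)*49 = (-64 + 49)*49 = -15*49 = -735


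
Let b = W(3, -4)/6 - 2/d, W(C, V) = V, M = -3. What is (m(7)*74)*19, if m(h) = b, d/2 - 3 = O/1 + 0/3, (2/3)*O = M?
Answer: 0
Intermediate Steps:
O = -9/2 (O = (3/2)*(-3) = -9/2 ≈ -4.5000)
d = -3 (d = 6 + 2*(-9/2/1 + 0/3) = 6 + 2*(-9/2*1 + 0*(⅓)) = 6 + 2*(-9/2 + 0) = 6 + 2*(-9/2) = 6 - 9 = -3)
b = 0 (b = -4/6 - 2/(-3) = -4*⅙ - 2*(-⅓) = -⅔ + ⅔ = 0)
m(h) = 0
(m(7)*74)*19 = (0*74)*19 = 0*19 = 0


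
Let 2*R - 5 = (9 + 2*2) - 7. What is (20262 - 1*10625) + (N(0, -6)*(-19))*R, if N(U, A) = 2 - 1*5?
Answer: 19901/2 ≈ 9950.5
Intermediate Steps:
N(U, A) = -3 (N(U, A) = 2 - 5 = -3)
R = 11/2 (R = 5/2 + ((9 + 2*2) - 7)/2 = 5/2 + ((9 + 4) - 7)/2 = 5/2 + (13 - 7)/2 = 5/2 + (1/2)*6 = 5/2 + 3 = 11/2 ≈ 5.5000)
(20262 - 1*10625) + (N(0, -6)*(-19))*R = (20262 - 1*10625) - 3*(-19)*(11/2) = (20262 - 10625) + 57*(11/2) = 9637 + 627/2 = 19901/2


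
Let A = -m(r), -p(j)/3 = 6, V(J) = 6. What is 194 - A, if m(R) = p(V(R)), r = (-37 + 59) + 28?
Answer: 176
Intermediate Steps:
r = 50 (r = 22 + 28 = 50)
p(j) = -18 (p(j) = -3*6 = -18)
m(R) = -18
A = 18 (A = -1*(-18) = 18)
194 - A = 194 - 1*18 = 194 - 18 = 176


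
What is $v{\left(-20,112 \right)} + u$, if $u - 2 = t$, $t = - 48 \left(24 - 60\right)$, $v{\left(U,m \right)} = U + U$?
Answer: $1690$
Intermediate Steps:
$v{\left(U,m \right)} = 2 U$
$t = 1728$ ($t = \left(-48\right) \left(-36\right) = 1728$)
$u = 1730$ ($u = 2 + 1728 = 1730$)
$v{\left(-20,112 \right)} + u = 2 \left(-20\right) + 1730 = -40 + 1730 = 1690$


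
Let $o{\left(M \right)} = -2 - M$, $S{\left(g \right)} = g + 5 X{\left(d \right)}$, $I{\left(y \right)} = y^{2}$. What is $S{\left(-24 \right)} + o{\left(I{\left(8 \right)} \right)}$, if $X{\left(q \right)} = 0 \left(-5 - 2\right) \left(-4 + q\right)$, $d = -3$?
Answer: $-90$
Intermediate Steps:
$X{\left(q \right)} = 0$ ($X{\left(q \right)} = 0 \left(- 7 \left(-4 + q\right)\right) = 0 \left(28 - 7 q\right) = 0$)
$S{\left(g \right)} = g$ ($S{\left(g \right)} = g + 5 \cdot 0 = g + 0 = g$)
$S{\left(-24 \right)} + o{\left(I{\left(8 \right)} \right)} = -24 - 66 = -90$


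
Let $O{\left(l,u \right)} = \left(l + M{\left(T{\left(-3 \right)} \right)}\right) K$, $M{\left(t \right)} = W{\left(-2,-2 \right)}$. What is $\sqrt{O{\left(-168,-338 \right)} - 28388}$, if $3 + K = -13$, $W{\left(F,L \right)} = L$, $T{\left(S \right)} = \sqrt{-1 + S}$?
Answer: $6 i \sqrt{713} \approx 160.21 i$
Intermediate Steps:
$K = -16$ ($K = -3 - 13 = -16$)
$M{\left(t \right)} = -2$
$O{\left(l,u \right)} = 32 - 16 l$ ($O{\left(l,u \right)} = \left(l - 2\right) \left(-16\right) = \left(-2 + l\right) \left(-16\right) = 32 - 16 l$)
$\sqrt{O{\left(-168,-338 \right)} - 28388} = \sqrt{\left(32 - -2688\right) - 28388} = \sqrt{\left(32 + 2688\right) - 28388} = \sqrt{2720 - 28388} = \sqrt{-25668} = 6 i \sqrt{713}$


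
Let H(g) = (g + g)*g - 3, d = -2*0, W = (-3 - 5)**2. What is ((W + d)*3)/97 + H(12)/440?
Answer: 22425/8536 ≈ 2.6271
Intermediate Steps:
W = 64 (W = (-8)**2 = 64)
d = 0
H(g) = -3 + 2*g**2 (H(g) = (2*g)*g - 3 = 2*g**2 - 3 = -3 + 2*g**2)
((W + d)*3)/97 + H(12)/440 = ((64 + 0)*3)/97 + (-3 + 2*12**2)/440 = (64*3)*(1/97) + (-3 + 2*144)*(1/440) = 192*(1/97) + (-3 + 288)*(1/440) = 192/97 + 285*(1/440) = 192/97 + 57/88 = 22425/8536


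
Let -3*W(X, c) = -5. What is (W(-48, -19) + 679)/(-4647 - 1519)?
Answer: -1021/9249 ≈ -0.11039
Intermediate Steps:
W(X, c) = 5/3 (W(X, c) = -1/3*(-5) = 5/3)
(W(-48, -19) + 679)/(-4647 - 1519) = (5/3 + 679)/(-4647 - 1519) = (2042/3)/(-6166) = (2042/3)*(-1/6166) = -1021/9249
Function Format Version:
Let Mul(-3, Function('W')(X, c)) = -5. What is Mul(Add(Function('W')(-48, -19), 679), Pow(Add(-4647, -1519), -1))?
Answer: Rational(-1021, 9249) ≈ -0.11039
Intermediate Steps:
Function('W')(X, c) = Rational(5, 3) (Function('W')(X, c) = Mul(Rational(-1, 3), -5) = Rational(5, 3))
Mul(Add(Function('W')(-48, -19), 679), Pow(Add(-4647, -1519), -1)) = Mul(Add(Rational(5, 3), 679), Pow(Add(-4647, -1519), -1)) = Mul(Rational(2042, 3), Pow(-6166, -1)) = Mul(Rational(2042, 3), Rational(-1, 6166)) = Rational(-1021, 9249)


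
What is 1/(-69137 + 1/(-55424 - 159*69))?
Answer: -66395/4590351116 ≈ -1.4464e-5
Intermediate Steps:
1/(-69137 + 1/(-55424 - 159*69)) = 1/(-69137 + 1/(-55424 - 10971)) = 1/(-69137 + 1/(-66395)) = 1/(-69137 - 1/66395) = 1/(-4590351116/66395) = -66395/4590351116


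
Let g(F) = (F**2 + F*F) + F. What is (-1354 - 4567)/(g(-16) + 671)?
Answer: -5921/1167 ≈ -5.0737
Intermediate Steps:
g(F) = F + 2*F**2 (g(F) = (F**2 + F**2) + F = 2*F**2 + F = F + 2*F**2)
(-1354 - 4567)/(g(-16) + 671) = (-1354 - 4567)/(-16*(1 + 2*(-16)) + 671) = -5921/(-16*(1 - 32) + 671) = -5921/(-16*(-31) + 671) = -5921/(496 + 671) = -5921/1167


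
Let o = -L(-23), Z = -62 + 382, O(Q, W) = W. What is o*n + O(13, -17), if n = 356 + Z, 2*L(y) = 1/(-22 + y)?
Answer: -427/45 ≈ -9.4889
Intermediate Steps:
Z = 320
L(y) = 1/(2*(-22 + y))
o = 1/90 (o = -1/(2*(-22 - 23)) = -1/(2*(-45)) = -(-1)/(2*45) = -1*(-1/90) = 1/90 ≈ 0.011111)
n = 676 (n = 356 + 320 = 676)
o*n + O(13, -17) = (1/90)*676 - 17 = 338/45 - 17 = -427/45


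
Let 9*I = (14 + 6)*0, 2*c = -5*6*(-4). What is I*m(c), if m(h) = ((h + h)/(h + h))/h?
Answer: 0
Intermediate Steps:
c = 60 (c = (-5*6*(-4))/2 = (-30*(-4))/2 = (1/2)*120 = 60)
I = 0 (I = ((14 + 6)*0)/9 = (20*0)/9 = (1/9)*0 = 0)
m(h) = 1/h (m(h) = ((2*h)/((2*h)))/h = ((2*h)*(1/(2*h)))/h = 1/h)
I*m(c) = 0/60 = 0*(1/60) = 0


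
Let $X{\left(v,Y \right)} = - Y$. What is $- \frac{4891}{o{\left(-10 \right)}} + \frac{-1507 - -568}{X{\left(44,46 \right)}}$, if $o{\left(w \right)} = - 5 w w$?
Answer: $\frac{347243}{11500} \approx 30.195$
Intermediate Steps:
$o{\left(w \right)} = - 5 w^{2}$
$- \frac{4891}{o{\left(-10 \right)}} + \frac{-1507 - -568}{X{\left(44,46 \right)}} = - \frac{4891}{\left(-5\right) \left(-10\right)^{2}} + \frac{-1507 - -568}{\left(-1\right) 46} = - \frac{4891}{\left(-5\right) 100} + \frac{-1507 + 568}{-46} = - \frac{4891}{-500} - - \frac{939}{46} = \left(-4891\right) \left(- \frac{1}{500}\right) + \frac{939}{46} = \frac{4891}{500} + \frac{939}{46} = \frac{347243}{11500}$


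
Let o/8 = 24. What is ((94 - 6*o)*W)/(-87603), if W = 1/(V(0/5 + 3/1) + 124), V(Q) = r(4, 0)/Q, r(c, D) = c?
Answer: 529/5489788 ≈ 9.6361e-5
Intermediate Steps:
o = 192 (o = 8*24 = 192)
V(Q) = 4/Q
W = 3/376 (W = 1/(4/(0/5 + 3/1) + 124) = 1/(4/(0*(⅕) + 3*1) + 124) = 1/(4/(0 + 3) + 124) = 1/(4/3 + 124) = 1/(376/3) = 3/376 ≈ 0.0079787)
((94 - 6*o)*W)/(-87603) = ((94 - 6*192)*(3/376))/(-87603) = ((94 - 1152)*(3/376))*(-1/87603) = -1058*3/376*(-1/87603) = -1587/188*(-1/87603) = 529/5489788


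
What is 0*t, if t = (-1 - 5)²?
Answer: 0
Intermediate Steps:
t = 36 (t = (-6)² = 36)
0*t = 0*36 = 0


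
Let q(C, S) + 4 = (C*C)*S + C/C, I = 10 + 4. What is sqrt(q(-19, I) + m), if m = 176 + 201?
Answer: 2*sqrt(1357) ≈ 73.675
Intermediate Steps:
I = 14
m = 377
q(C, S) = -3 + S*C**2 (q(C, S) = -4 + ((C*C)*S + C/C) = -4 + (C**2*S + 1) = -4 + (S*C**2 + 1) = -4 + (1 + S*C**2) = -3 + S*C**2)
sqrt(q(-19, I) + m) = sqrt((-3 + 14*(-19)**2) + 377) = sqrt((-3 + 14*361) + 377) = sqrt((-3 + 5054) + 377) = sqrt(5051 + 377) = sqrt(5428) = 2*sqrt(1357)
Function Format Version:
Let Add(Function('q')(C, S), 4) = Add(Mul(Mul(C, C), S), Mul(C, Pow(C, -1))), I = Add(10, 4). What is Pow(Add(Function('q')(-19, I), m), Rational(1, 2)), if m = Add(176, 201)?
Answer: Mul(2, Pow(1357, Rational(1, 2))) ≈ 73.675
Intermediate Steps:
I = 14
m = 377
Function('q')(C, S) = Add(-3, Mul(S, Pow(C, 2))) (Function('q')(C, S) = Add(-4, Add(Mul(Mul(C, C), S), Mul(C, Pow(C, -1)))) = Add(-4, Add(Mul(Pow(C, 2), S), 1)) = Add(-4, Add(Mul(S, Pow(C, 2)), 1)) = Add(-4, Add(1, Mul(S, Pow(C, 2)))) = Add(-3, Mul(S, Pow(C, 2))))
Pow(Add(Function('q')(-19, I), m), Rational(1, 2)) = Pow(Add(Add(-3, Mul(14, Pow(-19, 2))), 377), Rational(1, 2)) = Pow(Add(Add(-3, Mul(14, 361)), 377), Rational(1, 2)) = Pow(Add(Add(-3, 5054), 377), Rational(1, 2)) = Pow(Add(5051, 377), Rational(1, 2)) = Pow(5428, Rational(1, 2)) = Mul(2, Pow(1357, Rational(1, 2)))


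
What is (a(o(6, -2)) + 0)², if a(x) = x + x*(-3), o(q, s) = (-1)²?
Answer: 4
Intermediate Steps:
o(q, s) = 1
a(x) = -2*x (a(x) = x - 3*x = -2*x)
(a(o(6, -2)) + 0)² = (-2*1 + 0)² = (-2 + 0)² = (-2)² = 4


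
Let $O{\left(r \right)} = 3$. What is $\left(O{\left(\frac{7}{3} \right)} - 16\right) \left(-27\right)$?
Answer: $351$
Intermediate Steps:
$\left(O{\left(\frac{7}{3} \right)} - 16\right) \left(-27\right) = \left(3 - 16\right) \left(-27\right) = \left(-13\right) \left(-27\right) = 351$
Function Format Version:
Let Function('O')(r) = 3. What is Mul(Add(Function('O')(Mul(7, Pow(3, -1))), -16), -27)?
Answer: 351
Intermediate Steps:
Mul(Add(Function('O')(Mul(7, Pow(3, -1))), -16), -27) = Mul(Add(3, -16), -27) = Mul(-13, -27) = 351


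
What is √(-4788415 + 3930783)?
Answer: 4*I*√53602 ≈ 926.08*I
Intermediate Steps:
√(-4788415 + 3930783) = √(-857632) = 4*I*√53602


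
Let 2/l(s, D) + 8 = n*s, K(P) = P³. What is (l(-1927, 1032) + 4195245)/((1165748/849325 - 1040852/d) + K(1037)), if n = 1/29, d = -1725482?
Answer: 6636885317606939068025/1764181475579908713518437 ≈ 0.0037620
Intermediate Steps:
n = 1/29 ≈ 0.034483
l(s, D) = 2/(-8 + s/29)
(l(-1927, 1032) + 4195245)/((1165748/849325 - 1040852/d) + K(1037)) = (58/(-232 - 1927) + 4195245)/((1165748/849325 - 1040852/(-1725482)) + 1037³) = (58/(-2159) + 4195245)/((1165748*(1/849325) - 1040852*(-1/1725482)) + 1115157653) = (58*(-1/2159) + 4195245)/((1165748/849325 + 520426/862741) + 1115157653) = (-58/2159 + 4195245)/(1447749407718/732747499825 + 1115157653) = 9057533897/(2159*(817128983594214318443/732747499825)) = (9057533897/2159)*(732747499825/817128983594214318443) = 6636885317606939068025/1764181475579908713518437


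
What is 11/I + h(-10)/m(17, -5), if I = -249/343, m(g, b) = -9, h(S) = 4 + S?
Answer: -3607/249 ≈ -14.486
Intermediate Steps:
I = -249/343 (I = -249*1/343 = -249/343 ≈ -0.72595)
11/I + h(-10)/m(17, -5) = 11/(-249/343) + (4 - 10)/(-9) = 11*(-343/249) - 6*(-⅑) = -3773/249 + ⅔ = -3607/249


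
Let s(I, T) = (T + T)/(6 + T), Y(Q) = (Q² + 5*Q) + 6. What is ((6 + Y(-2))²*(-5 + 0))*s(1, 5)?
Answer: -1800/11 ≈ -163.64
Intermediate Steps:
Y(Q) = 6 + Q² + 5*Q
s(I, T) = 2*T/(6 + T) (s(I, T) = (2*T)/(6 + T) = 2*T/(6 + T))
((6 + Y(-2))²*(-5 + 0))*s(1, 5) = ((6 + (6 + (-2)² + 5*(-2)))²*(-5 + 0))*(2*5/(6 + 5)) = ((6 + (6 + 4 - 10))²*(-5))*(2*5/11) = ((6 + 0)²*(-5))*(2*5*(1/11)) = (6²*(-5))*(10/11) = (36*(-5))*(10/11) = -180*10/11 = -1800/11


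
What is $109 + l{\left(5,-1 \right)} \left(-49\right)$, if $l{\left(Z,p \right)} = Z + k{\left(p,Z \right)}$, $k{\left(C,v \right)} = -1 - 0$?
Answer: $-87$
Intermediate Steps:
$k{\left(C,v \right)} = -1$ ($k{\left(C,v \right)} = -1 + 0 = -1$)
$l{\left(Z,p \right)} = -1 + Z$ ($l{\left(Z,p \right)} = Z - 1 = -1 + Z$)
$109 + l{\left(5,-1 \right)} \left(-49\right) = 109 + \left(-1 + 5\right) \left(-49\right) = 109 + 4 \left(-49\right) = 109 - 196 = -87$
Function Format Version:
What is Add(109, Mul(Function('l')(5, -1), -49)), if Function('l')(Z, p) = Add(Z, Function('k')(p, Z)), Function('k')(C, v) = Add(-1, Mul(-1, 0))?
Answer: -87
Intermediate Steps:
Function('k')(C, v) = -1 (Function('k')(C, v) = Add(-1, 0) = -1)
Function('l')(Z, p) = Add(-1, Z) (Function('l')(Z, p) = Add(Z, -1) = Add(-1, Z))
Add(109, Mul(Function('l')(5, -1), -49)) = Add(109, Mul(Add(-1, 5), -49)) = Add(109, Mul(4, -49)) = Add(109, -196) = -87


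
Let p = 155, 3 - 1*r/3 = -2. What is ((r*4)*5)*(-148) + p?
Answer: -44245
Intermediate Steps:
r = 15 (r = 9 - 3*(-2) = 9 + 6 = 15)
((r*4)*5)*(-148) + p = ((15*4)*5)*(-148) + 155 = (60*5)*(-148) + 155 = 300*(-148) + 155 = -44400 + 155 = -44245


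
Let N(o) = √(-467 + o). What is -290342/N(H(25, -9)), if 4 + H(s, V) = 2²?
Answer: 290342*I*√467/467 ≈ 13435.0*I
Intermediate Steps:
H(s, V) = 0 (H(s, V) = -4 + 2² = -4 + 4 = 0)
-290342/N(H(25, -9)) = -290342/√(-467 + 0) = -290342*(-I*√467/467) = -(-290342)*I*√467/467 = 290342*I*√467/467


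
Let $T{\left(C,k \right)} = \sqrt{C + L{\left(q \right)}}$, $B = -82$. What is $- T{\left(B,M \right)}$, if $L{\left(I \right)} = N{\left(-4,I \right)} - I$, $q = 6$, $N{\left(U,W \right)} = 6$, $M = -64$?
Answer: $- i \sqrt{82} \approx - 9.0554 i$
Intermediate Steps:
$L{\left(I \right)} = 6 - I$
$T{\left(C,k \right)} = \sqrt{C}$ ($T{\left(C,k \right)} = \sqrt{C + \left(6 - 6\right)} = \sqrt{C + 0} = \sqrt{C}$)
$- T{\left(B,M \right)} = - \sqrt{-82} = - i \sqrt{82}$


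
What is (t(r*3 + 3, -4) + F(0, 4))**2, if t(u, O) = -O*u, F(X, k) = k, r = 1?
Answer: 784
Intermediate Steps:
t(u, O) = -O*u
(t(r*3 + 3, -4) + F(0, 4))**2 = (-1*(-4)*(1*3 + 3) + 4)**2 = (-1*(-4)*(3 + 3) + 4)**2 = (-1*(-4)*6 + 4)**2 = (24 + 4)**2 = 28**2 = 784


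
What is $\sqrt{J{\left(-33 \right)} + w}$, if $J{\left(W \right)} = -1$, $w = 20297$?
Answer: $2 \sqrt{5074} \approx 142.46$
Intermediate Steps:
$\sqrt{J{\left(-33 \right)} + w} = \sqrt{-1 + 20297} = \sqrt{20296} = 2 \sqrt{5074}$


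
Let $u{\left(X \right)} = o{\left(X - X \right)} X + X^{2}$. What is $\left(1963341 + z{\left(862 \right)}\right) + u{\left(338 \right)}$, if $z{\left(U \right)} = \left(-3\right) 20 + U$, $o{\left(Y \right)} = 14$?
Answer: $2083119$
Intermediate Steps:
$z{\left(U \right)} = -60 + U$
$u{\left(X \right)} = X^{2} + 14 X$ ($u{\left(X \right)} = 14 X + X^{2} = X^{2} + 14 X$)
$\left(1963341 + z{\left(862 \right)}\right) + u{\left(338 \right)} = \left(1963341 + \left(-60 + 862\right)\right) + 338 \left(14 + 338\right) = \left(1963341 + 802\right) + 338 \cdot 352 = 1964143 + 118976 = 2083119$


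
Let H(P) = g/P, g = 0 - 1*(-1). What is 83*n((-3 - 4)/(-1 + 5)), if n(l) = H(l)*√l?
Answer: -166*I*√7/7 ≈ -62.742*I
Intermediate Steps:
g = 1 (g = 0 + 1 = 1)
H(P) = 1/P
n(l) = l^(-½) (n(l) = √l/l = l^(-½))
83*n((-3 - 4)/(-1 + 5)) = 83/√((-3 - 4)/(-1 + 5)) = 83/√(-7/4) = 83*(-2*I*√7/7) = -166*I*√7/7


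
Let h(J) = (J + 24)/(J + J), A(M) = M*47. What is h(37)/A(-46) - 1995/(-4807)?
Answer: 729709/1759868 ≈ 0.41464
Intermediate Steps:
A(M) = 47*M
h(J) = (24 + J)/(2*J) (h(J) = (24 + J)/((2*J)) = (24 + J)*(1/(2*J)) = (24 + J)/(2*J))
h(37)/A(-46) - 1995/(-4807) = ((1/2)*(24 + 37)/37)/((47*(-46))) - 1995/(-4807) = ((1/2)*(1/37)*61)/(-2162) - 1995*(-1/4807) = (61/74)*(-1/2162) + 105/253 = -61/159988 + 105/253 = 729709/1759868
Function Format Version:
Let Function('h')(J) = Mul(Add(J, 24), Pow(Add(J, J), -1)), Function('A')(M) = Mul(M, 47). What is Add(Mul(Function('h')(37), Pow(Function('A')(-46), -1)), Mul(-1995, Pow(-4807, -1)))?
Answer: Rational(729709, 1759868) ≈ 0.41464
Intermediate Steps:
Function('A')(M) = Mul(47, M)
Function('h')(J) = Mul(Rational(1, 2), Pow(J, -1), Add(24, J)) (Function('h')(J) = Mul(Add(24, J), Pow(Mul(2, J), -1)) = Mul(Add(24, J), Mul(Rational(1, 2), Pow(J, -1))) = Mul(Rational(1, 2), Pow(J, -1), Add(24, J)))
Add(Mul(Function('h')(37), Pow(Function('A')(-46), -1)), Mul(-1995, Pow(-4807, -1))) = Add(Mul(Mul(Rational(1, 2), Pow(37, -1), Add(24, 37)), Pow(Mul(47, -46), -1)), Mul(-1995, Pow(-4807, -1))) = Add(Mul(Mul(Rational(1, 2), Rational(1, 37), 61), Pow(-2162, -1)), Mul(-1995, Rational(-1, 4807))) = Add(Mul(Rational(61, 74), Rational(-1, 2162)), Rational(105, 253)) = Add(Rational(-61, 159988), Rational(105, 253)) = Rational(729709, 1759868)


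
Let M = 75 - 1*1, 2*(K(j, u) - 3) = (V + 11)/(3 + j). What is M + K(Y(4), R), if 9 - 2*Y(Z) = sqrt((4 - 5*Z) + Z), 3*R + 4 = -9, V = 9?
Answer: 6183/79 + 40*I*sqrt(3)/237 ≈ 78.266 + 0.29233*I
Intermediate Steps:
R = -13/3 (R = -4/3 + (1/3)*(-9) = -4/3 - 3 = -13/3 ≈ -4.3333)
Y(Z) = 9/2 - sqrt(4 - 4*Z)/2 (Y(Z) = 9/2 - sqrt((4 - 5*Z) + Z)/2 = 9/2 - sqrt(4 - 4*Z)/2)
K(j, u) = 3 + 10/(3 + j) (K(j, u) = 3 + ((9 + 11)/(3 + j))/2 = 3 + (20/(3 + j))/2 = 3 + 10/(3 + j))
M = 74 (M = 75 - 1 = 74)
M + K(Y(4), R) = 74 + (19 + 3*(9/2 - sqrt(1 - 1*4)))/(3 + (9/2 - sqrt(1 - 1*4))) = 74 + (19 + 3*(9/2 - sqrt(1 - 4)))/(3 + (9/2 - sqrt(1 - 4))) = 74 + (19 + 3*(9/2 - sqrt(-3)))/(3 + (9/2 - sqrt(-3))) = 74 + (19 + 3*(9/2 - I*sqrt(3)))/(3 + (9/2 - I*sqrt(3))) = 74 + (19 + (27/2 - 3*I*sqrt(3)))/(15/2 - I*sqrt(3)) = 74 + (65/2 - 3*I*sqrt(3))/(15/2 - I*sqrt(3))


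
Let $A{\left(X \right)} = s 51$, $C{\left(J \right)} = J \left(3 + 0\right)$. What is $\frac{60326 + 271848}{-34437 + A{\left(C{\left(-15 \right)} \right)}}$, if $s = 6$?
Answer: $- \frac{332174}{34131} \approx -9.7323$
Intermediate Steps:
$C{\left(J \right)} = 3 J$ ($C{\left(J \right)} = J 3 = 3 J$)
$A{\left(X \right)} = 306$ ($A{\left(X \right)} = 6 \cdot 51 = 306$)
$\frac{60326 + 271848}{-34437 + A{\left(C{\left(-15 \right)} \right)}} = \frac{60326 + 271848}{-34437 + 306} = \frac{332174}{-34131} = 332174 \left(- \frac{1}{34131}\right) = - \frac{332174}{34131}$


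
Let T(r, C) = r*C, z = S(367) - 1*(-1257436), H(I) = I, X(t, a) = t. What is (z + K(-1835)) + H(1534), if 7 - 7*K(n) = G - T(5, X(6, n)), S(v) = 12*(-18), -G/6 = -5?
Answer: 1258755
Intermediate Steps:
G = 30 (G = -6*(-5) = 30)
S(v) = -216
z = 1257220 (z = -216 - 1*(-1257436) = -216 + 1257436 = 1257220)
T(r, C) = C*r
K(n) = 1 (K(n) = 1 - (30 - 6*5)/7 = 1 - (30 - 1*30)/7 = 1 - (30 - 30)/7 = 1 - ⅐*0 = 1 + 0 = 1)
(z + K(-1835)) + H(1534) = (1257220 + 1) + 1534 = 1257221 + 1534 = 1258755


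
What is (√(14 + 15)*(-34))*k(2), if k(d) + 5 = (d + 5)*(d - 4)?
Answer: 646*√29 ≈ 3478.8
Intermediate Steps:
k(d) = -5 + (-4 + d)*(5 + d) (k(d) = -5 + (d + 5)*(d - 4) = -5 + (5 + d)*(-4 + d) = -5 + (-4 + d)*(5 + d))
(√(14 + 15)*(-34))*k(2) = (√(14 + 15)*(-34))*(-25 + 2 + 2²) = (√29*(-34))*(-25 + 2 + 4) = -34*√29*(-19) = 646*√29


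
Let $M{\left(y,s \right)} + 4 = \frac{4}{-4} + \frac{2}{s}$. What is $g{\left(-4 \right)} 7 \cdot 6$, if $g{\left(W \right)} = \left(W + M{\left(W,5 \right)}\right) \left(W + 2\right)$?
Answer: $\frac{3612}{5} \approx 722.4$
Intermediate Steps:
$M{\left(y,s \right)} = -5 + \frac{2}{s}$ ($M{\left(y,s \right)} = -4 + \left(\frac{4}{-4} + \frac{2}{s}\right) = -4 + \left(4 \left(- \frac{1}{4}\right) + \frac{2}{s}\right) = -4 - \left(1 - \frac{2}{s}\right) = -5 + \frac{2}{s}$)
$g{\left(W \right)} = \left(2 + W\right) \left(- \frac{23}{5} + W\right)$ ($g{\left(W \right)} = \left(W - \left(5 - \frac{2}{5}\right)\right) \left(W + 2\right) = \left(W + \left(-5 + 2 \cdot \frac{1}{5}\right)\right) \left(2 + W\right) = \left(W + \left(-5 + \frac{2}{5}\right)\right) \left(2 + W\right) = \left(W - \frac{23}{5}\right) \left(2 + W\right) = \left(- \frac{23}{5} + W\right) \left(2 + W\right) = \left(2 + W\right) \left(- \frac{23}{5} + W\right)$)
$g{\left(-4 \right)} 7 \cdot 6 = \left(- \frac{46}{5} + \left(-4\right)^{2} - - \frac{52}{5}\right) 7 \cdot 6 = \left(- \frac{46}{5} + 16 + \frac{52}{5}\right) 7 \cdot 6 = \frac{86}{5} \cdot 7 \cdot 6 = \frac{602}{5} \cdot 6 = \frac{3612}{5}$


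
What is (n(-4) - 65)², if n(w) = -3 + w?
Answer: 5184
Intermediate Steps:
(n(-4) - 65)² = ((-3 - 4) - 65)² = (-7 - 65)² = (-72)² = 5184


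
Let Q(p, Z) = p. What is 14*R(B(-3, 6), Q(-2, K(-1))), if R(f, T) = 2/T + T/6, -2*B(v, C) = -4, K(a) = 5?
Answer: -56/3 ≈ -18.667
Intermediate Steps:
B(v, C) = 2 (B(v, C) = -1/2*(-4) = 2)
R(f, T) = 2/T + T/6 (R(f, T) = 2/T + T*(1/6) = 2/T + T/6)
14*R(B(-3, 6), Q(-2, K(-1))) = 14*(2/(-2) + (1/6)*(-2)) = 14*(2*(-1/2) - 1/3) = 14*(-1 - 1/3) = 14*(-4/3) = -56/3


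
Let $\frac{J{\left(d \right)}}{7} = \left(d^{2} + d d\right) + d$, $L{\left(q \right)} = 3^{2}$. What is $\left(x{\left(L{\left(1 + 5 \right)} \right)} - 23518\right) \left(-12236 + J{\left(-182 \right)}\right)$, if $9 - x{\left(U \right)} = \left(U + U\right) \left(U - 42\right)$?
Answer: $-10316928790$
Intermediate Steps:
$L{\left(q \right)} = 9$
$J{\left(d \right)} = 7 d + 14 d^{2}$ ($J{\left(d \right)} = 7 \left(\left(d^{2} + d d\right) + d\right) = 7 \left(\left(d^{2} + d^{2}\right) + d\right) = 7 \left(2 d^{2} + d\right) = 7 \left(d + 2 d^{2}\right) = 7 d + 14 d^{2}$)
$x{\left(U \right)} = 9 - 2 U \left(-42 + U\right)$ ($x{\left(U \right)} = 9 - \left(U + U\right) \left(U - 42\right) = 9 - 2 U \left(-42 + U\right)$)
$\left(x{\left(L{\left(1 + 5 \right)} \right)} - 23518\right) \left(-12236 + J{\left(-182 \right)}\right) = \left(\left(9 - 2 \cdot 9^{2} + 84 \cdot 9\right) - 23518\right) \left(-12236 + 7 \left(-182\right) \left(1 + 2 \left(-182\right)\right)\right) = \left(\left(9 - 162 + 756\right) - 23518\right) \left(-12236 + 7 \left(-182\right) \left(1 - 364\right)\right) = \left(\left(9 - 162 + 756\right) - 23518\right) \left(-12236 + 7 \left(-182\right) \left(-363\right)\right) = \left(603 - 23518\right) \left(-12236 + 462462\right) = \left(-22915\right) 450226 = -10316928790$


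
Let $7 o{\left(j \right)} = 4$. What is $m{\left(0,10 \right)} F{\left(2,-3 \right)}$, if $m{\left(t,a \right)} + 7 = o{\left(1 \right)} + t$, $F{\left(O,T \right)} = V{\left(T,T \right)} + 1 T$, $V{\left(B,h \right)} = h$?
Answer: $\frac{270}{7} \approx 38.571$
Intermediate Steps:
$o{\left(j \right)} = \frac{4}{7}$ ($o{\left(j \right)} = \frac{1}{7} \cdot 4 = \frac{4}{7}$)
$F{\left(O,T \right)} = 2 T$ ($F{\left(O,T \right)} = T + 1 T = T + T = 2 T$)
$m{\left(t,a \right)} = - \frac{45}{7} + t$ ($m{\left(t,a \right)} = -7 + \left(\frac{4}{7} + t\right) = - \frac{45}{7} + t$)
$m{\left(0,10 \right)} F{\left(2,-3 \right)} = \left(- \frac{45}{7} + 0\right) 2 \left(-3\right) = \left(- \frac{45}{7}\right) \left(-6\right) = \frac{270}{7}$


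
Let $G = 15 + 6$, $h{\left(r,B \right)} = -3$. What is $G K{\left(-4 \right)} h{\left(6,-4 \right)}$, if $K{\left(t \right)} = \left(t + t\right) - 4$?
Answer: $756$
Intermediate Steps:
$G = 21$
$K{\left(t \right)} = -4 + 2 t$ ($K{\left(t \right)} = 2 t - 4 = -4 + 2 t$)
$G K{\left(-4 \right)} h{\left(6,-4 \right)} = 21 \left(-4 + 2 \left(-4\right)\right) \left(-3\right) = 21 \left(-4 - 8\right) \left(-3\right) = 21 \left(-12\right) \left(-3\right) = \left(-252\right) \left(-3\right) = 756$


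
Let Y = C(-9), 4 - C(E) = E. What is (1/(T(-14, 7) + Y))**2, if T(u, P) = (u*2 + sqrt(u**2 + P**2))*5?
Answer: (127 - 35*sqrt(5))**(-2) ≈ 0.00042099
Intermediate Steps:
C(E) = 4 - E
T(u, P) = 5*sqrt(P**2 + u**2) + 10*u (T(u, P) = (2*u + sqrt(P**2 + u**2))*5 = (sqrt(P**2 + u**2) + 2*u)*5 = 5*sqrt(P**2 + u**2) + 10*u)
Y = 13 (Y = 4 - 1*(-9) = 4 + 9 = 13)
(1/(T(-14, 7) + Y))**2 = (1/((5*sqrt(7**2 + (-14)**2) + 10*(-14)) + 13))**2 = (1/((5*sqrt(49 + 196) - 140) + 13))**2 = (1/((5*sqrt(245) - 140) + 13))**2 = (1/((5*(7*sqrt(5)) - 140) + 13))**2 = (1/((35*sqrt(5) - 140) + 13))**2 = (1/((-140 + 35*sqrt(5)) + 13))**2 = (1/(-127 + 35*sqrt(5)))**2 = (-127 + 35*sqrt(5))**(-2)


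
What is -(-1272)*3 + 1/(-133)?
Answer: 507527/133 ≈ 3816.0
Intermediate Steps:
-(-1272)*3 + 1/(-133) = -106*(-36) - 1/133 = 3816 - 1/133 = 507527/133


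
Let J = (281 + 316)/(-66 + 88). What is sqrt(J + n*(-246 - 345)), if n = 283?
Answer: 7*I*sqrt(1651782)/22 ≈ 408.93*I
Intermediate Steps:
J = 597/22 ≈ 27.136
sqrt(J + n*(-246 - 345)) = sqrt(597/22 + 283*(-246 - 345)) = sqrt(597/22 + 283*(-591)) = sqrt(597/22 - 167253) = sqrt(-3678969/22) = 7*I*sqrt(1651782)/22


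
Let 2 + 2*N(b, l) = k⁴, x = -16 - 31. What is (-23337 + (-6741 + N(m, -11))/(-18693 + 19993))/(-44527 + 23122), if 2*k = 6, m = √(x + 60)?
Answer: 4668431/4281000 ≈ 1.0905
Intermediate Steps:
x = -47
m = √13 (m = √(-47 + 60) = √13 ≈ 3.6056)
k = 3 (k = (½)*6 = 3)
N(b, l) = 79/2 (N(b, l) = -1 + (½)*3⁴ = -1 + (½)*81 = -1 + 81/2 = 79/2)
(-23337 + (-6741 + N(m, -11))/(-18693 + 19993))/(-44527 + 23122) = (-23337 + (-6741 + 79/2)/(-18693 + 19993))/(-44527 + 23122) = (-23337 - 13403/2/1300)/(-21405) = (-23337 - 13403/2*1/1300)*(-1/21405) = (-23337 - 1031/200)*(-1/21405) = -4668431/200*(-1/21405) = 4668431/4281000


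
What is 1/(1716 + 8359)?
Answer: 1/10075 ≈ 9.9256e-5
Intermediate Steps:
1/(1716 + 8359) = 1/10075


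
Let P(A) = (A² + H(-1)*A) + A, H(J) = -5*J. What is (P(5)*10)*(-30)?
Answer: -16500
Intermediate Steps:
P(A) = A² + 6*A (P(A) = (A² + (-5*(-1))*A) + A = (A² + 5*A) + A = A² + 6*A)
(P(5)*10)*(-30) = ((5*(6 + 5))*10)*(-30) = ((5*11)*10)*(-30) = (55*10)*(-30) = 550*(-30) = -16500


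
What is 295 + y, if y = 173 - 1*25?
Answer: 443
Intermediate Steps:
y = 148 (y = 173 - 25 = 148)
295 + y = 295 + 148 = 443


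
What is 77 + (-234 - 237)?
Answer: -394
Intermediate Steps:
77 + (-234 - 237) = 77 - 471 = -394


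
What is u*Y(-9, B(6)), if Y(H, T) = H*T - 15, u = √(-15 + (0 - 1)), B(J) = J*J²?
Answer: -7836*I ≈ -7836.0*I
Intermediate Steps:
B(J) = J³
u = 4*I (u = √(-15 - 1) = √(-16) = 4*I ≈ 4.0*I)
Y(H, T) = -15 + H*T
u*Y(-9, B(6)) = (4*I)*(-15 - 9*6³) = (4*I)*(-15 - 9*216) = (4*I)*(-15 - 1944) = (4*I)*(-1959) = -7836*I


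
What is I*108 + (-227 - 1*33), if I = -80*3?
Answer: -26180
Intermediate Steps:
I = -240
I*108 + (-227 - 1*33) = -240*108 + (-227 - 1*33) = -25920 + (-227 - 33) = -25920 - 260 = -26180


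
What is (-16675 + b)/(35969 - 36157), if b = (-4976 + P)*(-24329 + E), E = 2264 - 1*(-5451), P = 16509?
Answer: 191625937/188 ≈ 1.0193e+6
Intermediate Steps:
E = 7715 (E = 2264 + 5451 = 7715)
b = -191609262 (b = (-4976 + 16509)*(-24329 + 7715) = 11533*(-16614) = -191609262)
(-16675 + b)/(35969 - 36157) = (-16675 - 191609262)/(35969 - 36157) = -191625937/(-188) = -191625937*(-1/188) = 191625937/188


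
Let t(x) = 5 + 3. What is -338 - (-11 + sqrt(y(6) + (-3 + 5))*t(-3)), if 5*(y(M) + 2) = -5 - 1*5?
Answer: -327 - 8*I*sqrt(2) ≈ -327.0 - 11.314*I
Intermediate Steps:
y(M) = -4 (y(M) = -2 + (-5 - 1*5)/5 = -2 + (-5 - 5)/5 = -2 + (1/5)*(-10) = -2 - 2 = -4)
t(x) = 8
-338 - (-11 + sqrt(y(6) + (-3 + 5))*t(-3)) = -338 - (-11 + sqrt(-4 + (-3 + 5))*8) = -338 - (-11 + sqrt(-4 + 2)*8) = -338 - (-11 + sqrt(-2)*8) = -338 - (-11 + (I*sqrt(2))*8) = -338 - (-11 + 8*I*sqrt(2)) = -338 + (11 - 8*I*sqrt(2)) = -327 - 8*I*sqrt(2)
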